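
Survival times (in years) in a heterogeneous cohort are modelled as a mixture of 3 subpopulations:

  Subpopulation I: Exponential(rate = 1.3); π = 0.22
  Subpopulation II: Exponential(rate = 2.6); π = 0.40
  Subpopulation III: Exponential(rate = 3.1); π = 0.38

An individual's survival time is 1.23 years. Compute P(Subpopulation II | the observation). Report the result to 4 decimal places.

0.3363

Posterior ∝ prior × likelihood, so P(k | x) ∝ π_k f_k(x); normalise over all components.
Exponential densities:
  f_I = 1.3·e^(−1.3·1.23) = 1.3·e^(−1.5990) = 0.262728
  f_II = 2.6·e^(−2.6·1.23) = 2.6·e^(−3.1980) = 0.106194
  f_III = 3.1·e^(−3.1·1.23) = 3.1·e^(−3.8130) = 0.0684537
Multiply by the mixture weights:
  π_I·f_I = 0.22 × 0.262728 = 0.0578002
  π_II·f_II = 0.40 × 0.106194 = 0.0424776
  π_III·f_III = 0.38 × 0.0684537 = 0.0260124
Sum: 0.0578002 + 0.0424776 + 0.0260124 = 0.12629
So the posterior for Subpopulation II is 0.0424776 / 0.12629 ≈ 0.3363.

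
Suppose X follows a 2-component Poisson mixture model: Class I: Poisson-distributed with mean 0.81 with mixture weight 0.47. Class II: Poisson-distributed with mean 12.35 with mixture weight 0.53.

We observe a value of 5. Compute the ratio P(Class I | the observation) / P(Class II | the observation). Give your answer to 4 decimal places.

0.1106

Only the two components matter; the odds are (w_i f_i(x)) / (w_j f_j(x)).
Poisson probabilities:
  p_I = e^(−0.81)·0.81^5/5! = 0.0012926
  p_II = e^(−12.35)·12.35^5/5! = 0.0103661
Posterior odds = (w_I·p_I) / (w_II·p_II) = (0.47·0.0012926) / (0.53·0.0103661) = 0.000607524 / 0.00549405 ≈ 0.1106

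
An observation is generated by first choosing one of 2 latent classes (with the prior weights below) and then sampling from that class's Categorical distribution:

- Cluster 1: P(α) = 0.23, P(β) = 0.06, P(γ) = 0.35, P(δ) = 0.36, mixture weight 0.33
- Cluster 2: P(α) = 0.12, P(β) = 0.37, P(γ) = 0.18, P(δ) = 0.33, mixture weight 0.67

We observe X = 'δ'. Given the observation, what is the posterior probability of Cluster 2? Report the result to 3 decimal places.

P(component k | x) = π_k·f_k(x) / marginal(x), where marginal(x) = Σ_j π_j·f_j(x).
Evaluate each component's likelihood at the observed value:
  L_1 = P(δ | comp) = 0.36
  L_2 = P(δ | comp) = 0.33
Weight by the priors:
  π_1·L_1 = 0.33 × 0.36 = 0.1188
  π_2·L_2 = 0.67 × 0.33 = 0.2211
Evidence: 0.1188 + 0.2211 = 0.3399
P(Cluster 2 | data) ≈ 0.650

0.650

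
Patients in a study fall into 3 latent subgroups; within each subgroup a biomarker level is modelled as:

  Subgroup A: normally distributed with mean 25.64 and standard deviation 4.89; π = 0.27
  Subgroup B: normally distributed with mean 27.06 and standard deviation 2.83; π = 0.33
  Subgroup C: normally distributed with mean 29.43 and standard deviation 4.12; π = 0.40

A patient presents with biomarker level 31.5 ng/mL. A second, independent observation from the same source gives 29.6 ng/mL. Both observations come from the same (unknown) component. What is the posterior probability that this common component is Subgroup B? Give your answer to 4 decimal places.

The responsibility of component k is P(Z=k) f_k(x) divided by Σ_j P(Z=j) f_j(x).
Since both observations come from the same component, the likelihood for component k is f_k(x₁)·f_k(x₂).
  L_A = [(1/(4.89·√(2π)))·exp(−(31.5−25.64)²/(2·4.89²)) = 0.081583·exp(-0.71804) = 0.0397888] × [0.0587754] = 0.0023386
  L_B = [(1/(2.83·√(2π)))·exp(−(31.5−27.06)²/(2·2.83²)) = 0.140969·exp(-1.23073) = 0.0411741] × [0.0942323] = 0.00387993
  L_C = [(1/(4.12·√(2π)))·exp(−(31.5−29.43)²/(2·4.12²)) = 0.096831·exp(-0.12622) = 0.0853489] × [0.0967483] = 0.00825735
Weight by the priors:
  P(Z=A)·L_A = 0.27 × 0.0023386 = 0.000631423
  P(Z=B)·L_B = 0.33 × 0.00387993 = 0.00128038
  P(Z=C)·L_C = 0.40 × 0.00825735 = 0.00330294
Marginal: 0.000631423 + 0.00128038 + 0.00330294 = 0.00521474
P(Subgroup B | data) = 0.00128038 / 0.00521474 ≈ 0.2455

0.2455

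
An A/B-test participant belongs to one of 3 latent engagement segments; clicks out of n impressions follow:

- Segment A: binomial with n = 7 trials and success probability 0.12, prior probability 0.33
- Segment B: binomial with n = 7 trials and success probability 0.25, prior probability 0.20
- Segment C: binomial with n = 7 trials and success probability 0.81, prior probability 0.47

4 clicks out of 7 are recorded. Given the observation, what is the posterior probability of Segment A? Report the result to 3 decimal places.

The responsibility of component k is π_k f_k(x) divided by Σ_j π_j f_j(x).
Evaluate each component's likelihood at the observed value:
  L_A = C(7,4)·0.12^4·0.88^3 = 35·0.00020736·0.681472 = 0.00494585
  L_B = C(7,4)·0.25^4·0.75^3 = 35·0.00390625·0.421875 = 0.0576782
  L_C = C(7,4)·0.81^4·0.19^3 = 35·0.430467·0.006859 = 0.10334
Unnormalised posteriors:
  π_A·L_A = 0.33 × 0.00494585 = 0.00163213
  π_B·L_B = 0.20 × 0.0576782 = 0.0115356
  π_C·L_C = 0.47 × 0.10334 = 0.0485699
Denominator: 0.00163213 + 0.0115356 + 0.0485699 = 0.0617376
P(Segment A | the observation) ≈ 0.026

0.026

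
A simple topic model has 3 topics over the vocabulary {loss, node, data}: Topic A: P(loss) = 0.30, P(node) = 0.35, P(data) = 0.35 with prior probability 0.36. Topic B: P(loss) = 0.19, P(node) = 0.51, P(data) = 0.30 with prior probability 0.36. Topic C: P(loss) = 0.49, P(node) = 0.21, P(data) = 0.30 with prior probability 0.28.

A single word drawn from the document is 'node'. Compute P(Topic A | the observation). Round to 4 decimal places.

The responsibility of component k is P(Z=k) f_k(x) divided by Σ_j P(Z=j) f_j(x).
Evaluate each component's likelihood at the observed value:
  p_A = P(node | comp) = 0.35
  p_B = P(node | comp) = 0.51
  p_C = P(node | comp) = 0.21
Weight by the priors:
  P(Z=A)·p_A = 0.36 × 0.35 = 0.126
  P(Z=B)·p_B = 0.36 × 0.51 = 0.1836
  P(Z=C)·p_C = 0.28 × 0.21 = 0.0588
Denominator: 0.126 + 0.1836 + 0.0588 = 0.3684
P(Topic A | data) = 0.126 / 0.3684 ≈ 0.3420

0.3420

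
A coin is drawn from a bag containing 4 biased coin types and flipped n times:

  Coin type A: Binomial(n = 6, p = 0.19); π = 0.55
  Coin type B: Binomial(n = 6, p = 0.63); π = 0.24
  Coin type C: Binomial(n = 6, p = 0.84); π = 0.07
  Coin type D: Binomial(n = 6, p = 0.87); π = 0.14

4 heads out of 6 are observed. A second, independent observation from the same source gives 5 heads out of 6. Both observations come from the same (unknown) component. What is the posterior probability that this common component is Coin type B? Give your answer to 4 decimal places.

Posterior ∝ prior × likelihood, so P(k | x) ∝ P(Z=k) f_k(x); normalise over all components.
Since both observations come from the same component, the likelihood for component k is f_k(x₁)·f_k(x₂).
  f_A = [C(6,4)·0.19^4·0.81^2 = 15·0.00130321·0.6561 = 0.0128255] × [0.00120338] = 1.54341e-05
  f_B = [C(6,4)·0.63^4·0.37^2 = 15·0.15753·0.1369 = 0.323487] × [0.220321] = 0.071271
  f_C = [C(6,4)·0.84^4·0.16^2 = 15·0.497871·0.0256 = 0.191183] × [0.401483] = 0.0767567
  f_D = [C(6,4)·0.87^4·0.13^2 = 15·0.572898·0.0169 = 0.14523] × [0.388768] = 0.0564606
Weight by the priors:
  P(Z=A)·f_A = 0.55 × 1.54341e-05 = 8.48873e-06
  P(Z=B)·f_B = 0.24 × 0.071271 = 0.017105
  P(Z=C)·f_C = 0.07 × 0.0767567 = 0.00537297
  P(Z=D)·f_D = 0.14 × 0.0564606 = 0.00790449
Marginal: 8.48873e-06 + 0.017105 + 0.00537297 + 0.00790449 = 0.030391
P(Coin type B | x) ≈ 0.5628

0.5628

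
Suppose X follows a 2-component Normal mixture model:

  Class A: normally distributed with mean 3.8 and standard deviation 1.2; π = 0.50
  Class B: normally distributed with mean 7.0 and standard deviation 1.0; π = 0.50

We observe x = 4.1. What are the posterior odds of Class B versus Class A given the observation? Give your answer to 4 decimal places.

0.0185

Since P(k|x) ∝ P(Z=k) f_k(x), the posterior odds are P(Z=i) f_i(x) / (P(Z=j) f_j(x)).
Normal densities:
  f_A = (1/(1.2·√(2π)))·exp(−(4.1−3.8)²/(2·1.2²)) = 0.332452·exp(-0.03125) = 0.322223
  f_B = (1/(1.0·√(2π)))·exp(−(4.1−7.0)²/(2·1.0²)) = 0.398942·exp(-4.20500) = 0.00595253
Posterior odds = (P(Z=B)·f_B) / (P(Z=A)·f_A) = (0.50·0.00595253) / (0.50·0.322223) = 0.00297627 / 0.161112 ≈ 0.0185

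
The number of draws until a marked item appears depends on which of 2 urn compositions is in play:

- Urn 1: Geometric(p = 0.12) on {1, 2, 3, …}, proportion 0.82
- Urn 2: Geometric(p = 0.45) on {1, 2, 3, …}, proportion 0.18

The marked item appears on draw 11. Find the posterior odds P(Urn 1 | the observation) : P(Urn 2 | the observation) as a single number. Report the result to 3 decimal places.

133.570

Posterior odds = (π_i f_i(x)) / (π_j f_j(x)); the normalising sum cancels.
Component likelihoods at x = 11:
  p_1 = 0.12·(1−0.12)^10 = 0.12·0.278501 = 0.0334201
  p_2 = 0.45·(1−0.45)^10 = 0.45·0.00253295 = 0.00113983
0.0274045 / 0.000205169 ≈ 133.570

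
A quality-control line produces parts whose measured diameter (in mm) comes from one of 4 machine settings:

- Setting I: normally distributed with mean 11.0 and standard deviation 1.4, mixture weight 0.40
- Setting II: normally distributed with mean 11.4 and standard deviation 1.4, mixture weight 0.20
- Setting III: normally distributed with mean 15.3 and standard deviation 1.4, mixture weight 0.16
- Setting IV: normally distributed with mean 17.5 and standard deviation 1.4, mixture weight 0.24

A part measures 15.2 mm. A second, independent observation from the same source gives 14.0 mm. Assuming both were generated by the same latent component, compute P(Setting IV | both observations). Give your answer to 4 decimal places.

0.0254

Posterior ∝ prior × likelihood, so P(k | x) ∝ π_k f_k(x); normalise over all components.
Since both observations come from the same component, the likelihood for component k is f_k(x₁)·f_k(x₂).
  f_I = [(1/(1.4·√(2π)))·exp(−(15.2−11.0)²/(2·1.4²)) = 0.284959·exp(-4.50000) = 0.00316561] × [0.0286865] = 9.08101e-05
  f_II = [(1/(1.4·√(2π)))·exp(−(15.2−11.4)²/(2·1.4²)) = 0.284959·exp(-3.68367) = 0.00716115] × [0.0507979] = 0.000363771
  f_III = [(1/(1.4·√(2π)))·exp(−(15.2−15.3)²/(2·1.4²)) = 0.284959·exp(-0.00255) = 0.284233] × [0.18516] = 0.0526286
  f_IV = [(1/(1.4·√(2π)))·exp(−(15.2−17.5)²/(2·1.4²)) = 0.284959·exp(-1.34949) = 0.0739105] × [0.0125202] = 0.000925375
Multiply by the mixture weights:
  π_I·f_I = 0.40 × 9.08101e-05 = 3.6324e-05
  π_II·f_II = 0.20 × 0.000363771 = 7.27543e-05
  π_III·f_III = 0.16 × 0.0526286 = 0.00842058
  π_IV·f_IV = 0.24 × 0.000925375 = 0.00022209
Normaliser: 3.6324e-05 + 7.27543e-05 + 0.00842058 + 0.00022209 = 0.00875175
Responsibility of Setting IV: 0.00022209 / 0.00875175 ≈ 0.0254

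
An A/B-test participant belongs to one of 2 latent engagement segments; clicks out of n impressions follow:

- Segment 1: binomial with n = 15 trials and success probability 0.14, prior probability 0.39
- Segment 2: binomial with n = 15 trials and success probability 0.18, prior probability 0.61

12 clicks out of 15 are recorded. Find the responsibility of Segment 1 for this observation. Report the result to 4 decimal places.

Apply Bayes' rule: the posterior for each component is proportional to its prior times its likelihood at x.
Component likelihoods at x = 12 clicks out of 15:
  L_1 = C(15,12)·0.14^12·0.86^3 = 455·5.66939e-11·0.636056 = 1.64075e-08
  L_2 = C(15,12)·0.18^12·0.82^3 = 455·1.15683e-09·0.551368 = 2.90217e-07
Weight by the priors:
  π_1·L_1 = 0.39 × 1.64075e-08 = 6.39894e-09
  π_2·L_2 = 0.61 × 2.90217e-07 = 1.77032e-07
Sum: 6.39894e-09 + 1.77032e-07 = 1.83431e-07
P(Segment 1 | the observation) = 6.39894e-09 / 1.83431e-07 ≈ 0.0349

0.0349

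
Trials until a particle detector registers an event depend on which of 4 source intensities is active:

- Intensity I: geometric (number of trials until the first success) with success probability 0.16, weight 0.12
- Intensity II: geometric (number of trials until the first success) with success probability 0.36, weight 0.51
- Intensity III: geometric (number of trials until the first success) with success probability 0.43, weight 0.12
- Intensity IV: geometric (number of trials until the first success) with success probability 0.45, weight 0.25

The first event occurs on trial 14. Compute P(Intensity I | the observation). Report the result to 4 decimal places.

By Bayes' theorem, P(k | x) = w_k f_k(x) / Σ_j w_j f_j(x).
Component likelihoods at x = 14:
  L_I = 0.16·(1−0.16)^13 = 0.16·0.103665 = 0.0165863
  L_II = 0.36·(1−0.36)^13 = 0.36·0.00302231 = 0.00108803
  L_III = 0.43·(1−0.43)^13 = 0.43·0.00067046 = 0.000288298
  L_IV = 0.45·(1−0.45)^13 = 0.45·0.00042142 = 0.000189639
Prior × likelihood for each component:
  w_I·L_I = 0.12 × 0.0165863 = 0.00199036
  w_II·L_II = 0.51 × 0.00108803 = 0.000554897
  w_III·L_III = 0.12 × 0.000288298 = 3.45958e-05
  w_IV·L_IV = 0.25 × 0.000189639 = 4.74097e-05
Denominator: 0.00199036 + 0.000554897 + 3.45958e-05 + 4.74097e-05 = 0.00262726
P(Intensity I | the observation) ≈ 0.7576

0.7576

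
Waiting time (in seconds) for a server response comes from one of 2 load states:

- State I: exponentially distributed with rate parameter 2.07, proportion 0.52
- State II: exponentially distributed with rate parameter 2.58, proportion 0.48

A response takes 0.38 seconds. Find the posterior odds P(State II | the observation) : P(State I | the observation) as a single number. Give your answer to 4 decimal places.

Since P(k|x) ∝ π_k f_k(x), the posterior odds are π_i f_i(x) / (π_j f_j(x)).
Exponential densities:
  L_I = 2.07·e^(−2.07·0.38) = 2.07·e^(−0.7866) = 0.942658
  L_II = 2.58·e^(−2.58·0.38) = 2.58·e^(−0.9804) = 0.967915
Odds = (0.48/0.52) × (0.967915/0.942658) = 0.923077 × 1.02679 ≈ 0.9478

0.9478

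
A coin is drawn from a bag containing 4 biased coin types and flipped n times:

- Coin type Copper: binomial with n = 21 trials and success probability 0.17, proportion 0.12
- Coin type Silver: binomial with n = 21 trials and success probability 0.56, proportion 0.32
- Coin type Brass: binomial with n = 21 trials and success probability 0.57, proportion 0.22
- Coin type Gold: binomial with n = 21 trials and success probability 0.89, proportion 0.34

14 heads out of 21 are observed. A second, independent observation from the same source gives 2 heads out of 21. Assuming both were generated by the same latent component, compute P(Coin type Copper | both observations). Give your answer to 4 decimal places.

0.0187

Apply Bayes' rule: the posterior for each component is proportional to its prior times its likelihood at x.
Since both observations come from the same component, the likelihood for component k is f_k(x₁)·f_k(x₂).
  L_Copper = [5.31296e-07] × [0.176036] = 9.35271e-08
  L_Silver = [0.11074] × [1.10712e-05] = 1.22603e-06
  L_Brass = [0.12079] × [7.41088e-06] = 8.95162e-07
  L_Gold = [0.00443317] × [1.01733e-16] = 4.50998e-19
Prior × likelihood for each component:
  w_Copper·L_Copper = 0.12 × 9.35271e-08 = 1.12233e-08
  w_Silver·L_Silver = 0.32 × 1.22603e-06 = 3.92331e-07
  w_Brass·L_Brass = 0.22 × 8.95162e-07 = 1.96936e-07
  w_Gold·L_Gold = 0.34 × 4.50998e-19 = 1.53339e-19
Normaliser: 1.12233e-08 + 3.92331e-07 + 1.96936e-07 + 1.53339e-19 = 6.0049e-07
Responsibility of Coin type Copper: 1.12233e-08 / 6.0049e-07 ≈ 0.0187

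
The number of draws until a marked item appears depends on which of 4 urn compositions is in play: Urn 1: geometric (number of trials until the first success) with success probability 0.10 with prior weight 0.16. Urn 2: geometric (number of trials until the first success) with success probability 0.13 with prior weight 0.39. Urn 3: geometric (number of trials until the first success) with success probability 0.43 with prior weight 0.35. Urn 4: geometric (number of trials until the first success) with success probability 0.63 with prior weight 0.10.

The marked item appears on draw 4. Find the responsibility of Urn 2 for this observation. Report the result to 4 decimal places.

Posterior ∝ prior × likelihood, so P(k | x) ∝ π_k f_k(x); normalise over all components.
Geometric probabilities:
  L_1 = 0.10·(1−0.10)^3 = 0.10·0.729 = 0.0729
  L_2 = 0.13·(1−0.13)^3 = 0.13·0.658503 = 0.0856054
  L_3 = 0.43·(1−0.43)^3 = 0.43·0.185193 = 0.079633
  L_4 = 0.63·(1−0.63)^3 = 0.63·0.050653 = 0.0319114
Multiply by the mixture weights:
  π_1·L_1 = 0.16 × 0.0729 = 0.011664
  π_2·L_2 = 0.39 × 0.0856054 = 0.0333861
  π_3·L_3 = 0.35 × 0.079633 = 0.0278715
  π_4·L_4 = 0.10 × 0.0319114 = 0.00319114
Denominator: 0.011664 + 0.0333861 + 0.0278715 + 0.00319114 = 0.0761128
Responsibility of Urn 2: 0.0333861 / 0.0761128 ≈ 0.4386

0.4386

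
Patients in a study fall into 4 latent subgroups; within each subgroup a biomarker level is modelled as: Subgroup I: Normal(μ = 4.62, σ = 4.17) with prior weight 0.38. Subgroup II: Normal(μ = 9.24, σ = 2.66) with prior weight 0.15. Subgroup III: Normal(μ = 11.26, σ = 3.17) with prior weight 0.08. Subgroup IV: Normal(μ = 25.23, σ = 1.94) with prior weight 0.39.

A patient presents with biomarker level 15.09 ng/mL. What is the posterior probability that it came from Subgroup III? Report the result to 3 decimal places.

0.577

Apply Bayes' rule: the posterior for each component is proportional to its prior times its likelihood at x.
Normal densities:
  f_I = (1/(4.17·√(2π)))·exp(−(15.09−4.62)²/(2·4.17²)) = 0.095670·exp(-3.15204) = 0.00409131
  f_II = (1/(2.66·√(2π)))·exp(−(15.09−9.24)²/(2·2.66²)) = 0.149978·exp(-2.41835) = 0.0133584
  f_III = (1/(3.17·√(2π)))·exp(−(15.09−11.26)²/(2·3.17²)) = 0.125849·exp(-0.72988) = 0.0606554
  f_IV = (1/(1.94·√(2π)))·exp(−(15.09−25.23)²/(2·1.94²)) = 0.205640·exp(-13.65974) = 2.40303e-07
Prior × likelihood for each component:
  w_I·f_I = 0.38 × 0.00409131 = 0.0015547
  w_II·f_II = 0.15 × 0.0133584 = 0.00200376
  w_III·f_III = 0.08 × 0.0606554 = 0.00485243
  w_IV·f_IV = 0.39 × 2.40303e-07 = 9.3718e-08
Marginal: 0.0015547 + 0.00200376 + 0.00485243 + 9.3718e-08 = 0.00841098
P(Subgroup III | 15.09 ng/mL) = 0.00485243 / 0.00841098 ≈ 0.577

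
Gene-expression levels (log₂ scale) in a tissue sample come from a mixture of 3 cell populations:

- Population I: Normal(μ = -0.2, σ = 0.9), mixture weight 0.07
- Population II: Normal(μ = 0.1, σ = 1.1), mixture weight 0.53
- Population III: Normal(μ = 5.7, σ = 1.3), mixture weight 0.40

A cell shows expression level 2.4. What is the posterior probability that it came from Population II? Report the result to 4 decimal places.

P(component k | x) = π_k·f_k(x) / marginal(x), where marginal(x) = Σ_j π_j·f_j(x).
Evaluate each component's likelihood at the observed value:
  f_I = (1/(0.9·√(2π)))·exp(−(2.4−-0.2)²/(2·0.9²)) = 0.443269·exp(-4.17284) = 0.00683009
  f_II = (1/(1.1·√(2π)))·exp(−(2.4−0.1)²/(2·1.1²)) = 0.362675·exp(-2.18595) = 0.0407541
  f_III = (1/(1.3·√(2π)))·exp(−(2.4−5.7)²/(2·1.3²)) = 0.306879·exp(-3.22189) = 0.0122382
Prior × likelihood for each component:
  π_I·f_I = 0.07 × 0.00683009 = 0.000478106
  π_II·f_II = 0.53 × 0.0407541 = 0.0215997
  π_III·f_III = 0.40 × 0.0122382 = 0.00489526
Marginal: 0.000478106 + 0.0215997 + 0.00489526 = 0.026973
P(Population II | x) = 0.0215997 / 0.026973 ≈ 0.8008

0.8008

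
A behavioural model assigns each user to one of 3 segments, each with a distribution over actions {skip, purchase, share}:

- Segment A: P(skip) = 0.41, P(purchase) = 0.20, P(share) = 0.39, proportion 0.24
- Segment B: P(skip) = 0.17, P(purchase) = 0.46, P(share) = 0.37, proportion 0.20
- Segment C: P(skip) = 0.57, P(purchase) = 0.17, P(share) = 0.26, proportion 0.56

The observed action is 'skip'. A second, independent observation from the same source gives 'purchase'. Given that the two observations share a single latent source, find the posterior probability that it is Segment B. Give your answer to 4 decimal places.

0.1746

Apply Bayes' rule: the posterior for each component is proportional to its prior times its likelihood at x.
Since both observations come from the same component, the likelihood for component k is f_k(x₁)·f_k(x₂).
  p_A = [P(skip | comp) = 0.41] × [0.2] = 0.082
  p_B = [P(skip | comp) = 0.17] × [0.46] = 0.0782
  p_C = [P(skip | comp) = 0.57] × [0.17] = 0.0969
Multiply by the mixture weights:
  π_A·p_A = 0.24 × 0.082 = 0.01968
  π_B·p_B = 0.20 × 0.0782 = 0.01564
  π_C·p_C = 0.56 × 0.0969 = 0.054264
Normaliser: 0.01968 + 0.01564 + 0.054264 = 0.089584
So the posterior for Segment B is 0.01564 / 0.089584 ≈ 0.1746.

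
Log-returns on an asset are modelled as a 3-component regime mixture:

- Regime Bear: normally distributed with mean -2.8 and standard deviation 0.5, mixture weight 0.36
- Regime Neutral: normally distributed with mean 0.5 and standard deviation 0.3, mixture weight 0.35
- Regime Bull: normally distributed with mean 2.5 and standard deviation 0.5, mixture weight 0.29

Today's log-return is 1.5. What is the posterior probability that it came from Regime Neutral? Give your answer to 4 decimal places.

The responsibility of component k is π_k f_k(x) divided by Σ_j π_j f_j(x).
Evaluate each component's likelihood at the observed value:
  p_Bear = (1/(0.5·√(2π)))·exp(−(1.5−-2.8)²/(2·0.5²)) = 0.797885·exp(-36.98000) = 6.94593e-17
  p_Neutral = (1/(0.3·√(2π)))·exp(−(1.5−0.5)²/(2·0.3²)) = 1.329808·exp(-5.55556) = 0.00514093
  p_Bull = (1/(0.5·√(2π)))·exp(−(1.5−2.5)²/(2·0.5²)) = 0.797885·exp(-2.00000) = 0.107982
Multiply by the mixture weights:
  π_Bear·p_Bear = 0.36 × 6.94593e-17 = 2.50053e-17
  π_Neutral·p_Neutral = 0.35 × 0.00514093 = 0.00179933
  π_Bull·p_Bull = 0.29 × 0.107982 = 0.0313148
Evidence: 2.50053e-17 + 0.00179933 + 0.0313148 = 0.0331141
P(Regime Neutral | data) ≈ 0.0543

0.0543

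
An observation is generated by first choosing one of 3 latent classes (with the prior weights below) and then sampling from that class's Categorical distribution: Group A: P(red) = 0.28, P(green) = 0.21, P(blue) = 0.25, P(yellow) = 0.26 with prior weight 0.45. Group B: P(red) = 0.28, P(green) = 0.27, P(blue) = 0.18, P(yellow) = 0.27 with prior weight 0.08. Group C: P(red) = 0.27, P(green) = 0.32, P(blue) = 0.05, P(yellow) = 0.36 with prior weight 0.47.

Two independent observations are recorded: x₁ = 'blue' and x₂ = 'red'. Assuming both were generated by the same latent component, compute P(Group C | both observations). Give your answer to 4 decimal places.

0.1515

Apply Bayes' rule: the posterior for each component is proportional to its prior times its likelihood at x.
Since both observations come from the same component, the likelihood for component k is f_k(x₁)·f_k(x₂).
  L_A = [P(blue | comp) = 0.25] × [0.28] = 0.07
  L_B = [P(blue | comp) = 0.18] × [0.28] = 0.0504
  L_C = [P(blue | comp) = 0.05] × [0.27] = 0.0135
Multiply by the mixture weights:
  π_A·L_A = 0.45 × 0.07 = 0.0315
  π_B·L_B = 0.08 × 0.0504 = 0.004032
  π_C·L_C = 0.47 × 0.0135 = 0.006345
Marginal: 0.0315 + 0.004032 + 0.006345 = 0.041877
So the posterior for Group C is 0.006345 / 0.041877 ≈ 0.1515.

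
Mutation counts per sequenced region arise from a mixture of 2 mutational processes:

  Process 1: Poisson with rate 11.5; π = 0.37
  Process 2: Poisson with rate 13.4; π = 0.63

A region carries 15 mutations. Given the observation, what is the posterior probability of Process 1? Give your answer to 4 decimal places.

0.2838

The responsibility of component k is w_k f_k(x) divided by Σ_j w_j f_j(x).
Poisson probabilities:
  p_1 = 0.063035
  p_2 = 0.0934386
Unnormalised posteriors:
  w_1·p_1 = 0.37 × 0.063035 = 0.0233229
  w_2·p_2 = 0.63 × 0.0934386 = 0.0588663
Evidence: 0.0233229 + 0.0588663 = 0.0821892
P(Process 1 | 15 mutations) ≈ 0.2838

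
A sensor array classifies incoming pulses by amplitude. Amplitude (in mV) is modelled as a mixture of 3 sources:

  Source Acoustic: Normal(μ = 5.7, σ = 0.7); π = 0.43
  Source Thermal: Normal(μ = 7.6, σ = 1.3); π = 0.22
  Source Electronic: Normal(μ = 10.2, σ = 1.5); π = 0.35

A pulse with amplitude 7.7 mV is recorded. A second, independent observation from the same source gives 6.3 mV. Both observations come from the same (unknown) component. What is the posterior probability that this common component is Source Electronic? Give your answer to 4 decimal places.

0.0146

The responsibility of component k is π_k f_k(x) divided by Σ_j π_j f_j(x).
Since both observations come from the same component, the likelihood for component k is f_k(x₁)·f_k(x₂).
  p_Acoustic = [0.00962014] × [0.394707] = 0.00379714
  p_Thermal = [0.305972] × [0.186131] = 0.056951
  p_Electronic = [0.0663181] × [0.00905531] = 0.000600531
Weight by the priors:
  π_Acoustic·p_Acoustic = 0.43 × 0.00379714 = 0.00163277
  π_Thermal·p_Thermal = 0.22 × 0.056951 = 0.0125292
  π_Electronic·p_Electronic = 0.35 × 0.000600531 = 0.000210186
Evidence: 0.00163277 + 0.0125292 + 0.000210186 = 0.0143722
P(Source Electronic | x₁, x₂) = 0.000210186 / 0.0143722 ≈ 0.0146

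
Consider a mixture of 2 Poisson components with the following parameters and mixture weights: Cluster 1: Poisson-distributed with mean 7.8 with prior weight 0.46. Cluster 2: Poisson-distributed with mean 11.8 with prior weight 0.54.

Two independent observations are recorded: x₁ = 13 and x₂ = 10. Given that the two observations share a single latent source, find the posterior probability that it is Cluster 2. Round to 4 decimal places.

0.8431

The responsibility of component k is P(Z=k) f_k(x) divided by Σ_j P(Z=j) f_j(x).
Since both observations come from the same component, the likelihood for component k is f_k(x₁)·f_k(x₂).
  p_1 = [0.0260287] × [0.0941209] = 0.00244984
  p_2 = [0.103636] × [0.108239] = 0.0112174
Prior × likelihood for each component:
  P(Z=1)·p_1 = 0.46 × 0.00244984 = 0.00112693
  P(Z=2)·p_2 = 0.54 × 0.0112174 = 0.00605741
Marginal: 0.00112693 + 0.00605741 = 0.00718434
Responsibility of Cluster 2: 0.00605741 / 0.00718434 ≈ 0.8431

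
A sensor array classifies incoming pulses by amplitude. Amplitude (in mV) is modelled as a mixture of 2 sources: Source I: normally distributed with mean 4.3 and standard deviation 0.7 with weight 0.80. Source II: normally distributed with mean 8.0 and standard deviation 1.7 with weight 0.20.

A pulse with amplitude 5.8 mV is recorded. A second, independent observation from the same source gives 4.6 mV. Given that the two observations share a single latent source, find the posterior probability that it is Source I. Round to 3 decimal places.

0.974

By Bayes' theorem, P(k | x) = P(Z=k) f_k(x) / Σ_j P(Z=j) f_j(x).
Since both observations come from the same component, the likelihood for component k is f_k(x₁)·f_k(x₂).
  p_I = [(1/(0.7·√(2π)))·exp(−(5.8−4.3)²/(2·0.7²)) = 0.569918·exp(-2.29592) = 0.057373] × [0.51991] = 0.0298288
  p_II = [(1/(1.7·√(2π)))·exp(−(5.8−8.0)²/(2·1.7²)) = 0.234672·exp(-0.83737) = 0.101577] × [0.0317594] = 0.00322603
Multiply by the mixture weights:
  P(Z=I)·p_I = 0.80 × 0.0298288 = 0.023863
  P(Z=II)·p_II = 0.20 × 0.00322603 = 0.000645205
Evidence: 0.023863 + 0.000645205 = 0.0245082
Responsibility of Source I: 0.023863 / 0.0245082 ≈ 0.974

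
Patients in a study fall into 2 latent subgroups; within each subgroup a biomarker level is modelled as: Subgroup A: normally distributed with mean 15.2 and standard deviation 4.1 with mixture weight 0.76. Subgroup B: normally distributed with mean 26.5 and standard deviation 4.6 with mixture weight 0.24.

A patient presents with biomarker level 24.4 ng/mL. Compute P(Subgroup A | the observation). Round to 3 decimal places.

Posterior ∝ prior × likelihood, so P(k | x) ∝ π_k f_k(x); normalise over all components.
Component likelihoods at x = 24.4 ng/mL:
  f_A = 0.00784817
  f_B = 0.0781441
Weight by the priors:
  π_A·f_A = 0.76 × 0.00784817 = 0.00596461
  π_B·f_B = 0.24 × 0.0781441 = 0.0187546
Marginal: 0.00596461 + 0.0187546 = 0.0247192
Responsibility of Subgroup A: 0.00596461 / 0.0247192 ≈ 0.241

0.241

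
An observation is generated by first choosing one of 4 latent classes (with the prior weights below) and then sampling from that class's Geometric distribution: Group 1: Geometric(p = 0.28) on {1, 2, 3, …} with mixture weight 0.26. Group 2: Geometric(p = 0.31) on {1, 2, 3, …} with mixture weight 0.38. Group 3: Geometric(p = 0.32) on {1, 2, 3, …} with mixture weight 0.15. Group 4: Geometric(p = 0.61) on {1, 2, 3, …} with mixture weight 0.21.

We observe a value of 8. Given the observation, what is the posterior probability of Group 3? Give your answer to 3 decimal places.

0.166

P(component k | x) = π_k·f_k(x) / marginal(x), where marginal(x) = Σ_j π_j·f_j(x).
Geometric probabilities:
  f_1 = 0.0280857
  f_2 = 0.0230837
  f_3 = 0.0215136
  f_4 = 0.000837109
Weight by the priors:
  π_1·f_1 = 0.26 × 0.0280857 = 0.00730229
  π_2·f_2 = 0.38 × 0.0230837 = 0.0087718
  π_3·f_3 = 0.15 × 0.0215136 = 0.00322703
  π_4·f_4 = 0.21 × 0.000837109 = 0.000175793
Denominator: 0.00730229 + 0.0087718 + 0.00322703 + 0.000175793 = 0.0194769
P(Group 3 | the observation) = 0.00322703 / 0.0194769 ≈ 0.166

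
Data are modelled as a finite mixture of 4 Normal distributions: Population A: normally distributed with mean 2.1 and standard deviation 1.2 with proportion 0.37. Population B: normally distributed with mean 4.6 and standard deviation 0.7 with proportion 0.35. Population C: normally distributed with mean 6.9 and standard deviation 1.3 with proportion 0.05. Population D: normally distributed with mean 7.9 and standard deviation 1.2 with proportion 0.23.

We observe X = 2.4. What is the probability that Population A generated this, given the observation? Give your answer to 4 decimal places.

P(component k | x) = P(Z=k)·f_k(x) / marginal(x), where marginal(x) = Σ_j P(Z=j)·f_j(x).
Normal densities:
  f_A = (1/(1.2·√(2π)))·exp(−(2.4−2.1)²/(2·1.2²)) = 0.332452·exp(-0.03125) = 0.322223
  f_B = (1/(0.7·√(2π)))·exp(−(2.4−4.6)²/(2·0.7²)) = 0.569918·exp(-4.93878) = 0.00408253
  f_C = (1/(1.3·√(2π)))·exp(−(2.4−6.9)²/(2·1.3²)) = 0.306879·exp(-5.99112) = 0.000767458
  f_D = (1/(1.2·√(2π)))·exp(−(2.4−7.9)²/(2·1.2²)) = 0.332452·exp(-10.50347) = 9.12281e-06
Multiply by the mixture weights:
  P(Z=A)·f_A = 0.37 × 0.322223 = 0.119223
  P(Z=B)·f_B = 0.35 × 0.00408253 = 0.00142888
  P(Z=C)·f_C = 0.05 × 0.000767458 = 3.83729e-05
  P(Z=D)·f_D = 0.23 × 9.12281e-06 = 2.09825e-06
Denominator: 0.119223 + 0.00142888 + 3.83729e-05 + 2.09825e-06 = 0.120692
P(Population A | the observation) ≈ 0.9878

0.9878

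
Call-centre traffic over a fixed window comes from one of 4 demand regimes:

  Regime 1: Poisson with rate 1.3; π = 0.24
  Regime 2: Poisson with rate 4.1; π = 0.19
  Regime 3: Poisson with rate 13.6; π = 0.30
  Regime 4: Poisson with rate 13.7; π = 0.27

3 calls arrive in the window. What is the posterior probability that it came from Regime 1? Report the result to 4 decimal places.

Posterior ∝ prior × likelihood, so P(k | x) ∝ π_k f_k(x); normalise over all components.
Component likelihoods at x = 3 calls:
  f_1 = 0.0997921
  f_2 = 0.190368
  f_3 = 0.000520068
  f_4 = 0.000481034
Prior × likelihood for each component:
  π_1·f_1 = 0.24 × 0.0997921 = 0.0239501
  π_2·f_2 = 0.19 × 0.190368 = 0.0361698
  π_3·f_3 = 0.30 × 0.000520068 = 0.000156021
  π_4·f_4 = 0.27 × 0.000481034 = 0.000129879
Evidence: 0.0239501 + 0.0361698 + 0.000156021 + 0.000129879 = 0.0604058
So the posterior for Regime 1 is 0.0239501 / 0.0604058 ≈ 0.3965.

0.3965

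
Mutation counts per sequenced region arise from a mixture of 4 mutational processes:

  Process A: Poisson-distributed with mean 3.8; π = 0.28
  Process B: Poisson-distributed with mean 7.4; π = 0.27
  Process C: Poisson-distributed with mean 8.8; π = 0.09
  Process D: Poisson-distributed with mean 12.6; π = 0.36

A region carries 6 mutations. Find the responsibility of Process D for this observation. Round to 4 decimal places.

0.0850

The responsibility of component k is w_k f_k(x) divided by Σ_j w_j f_j(x).
Component likelihoods at x = 6 mutations:
  L_A = e^(−3.8)·3.8^6/6! = 0.0935513
  L_B = e^(−7.4)·7.4^6/6! = 0.139405
  L_C = e^(−8.8)·8.8^6/6! = 0.0972237
  L_D = e^(−12.6)·12.6^6/6! = 0.0187405
Weight by the priors:
  w_A·L_A = 0.28 × 0.0935513 = 0.0261944
  w_B·L_B = 0.27 × 0.139405 = 0.0376394
  w_C·L_C = 0.09 × 0.0972237 = 0.00875013
  w_D·L_D = 0.36 × 0.0187405 = 0.00674657
Marginal: 0.0261944 + 0.0376394 + 0.00875013 + 0.00674657 = 0.0793305
P(Process D | x) = 0.00674657 / 0.0793305 ≈ 0.0850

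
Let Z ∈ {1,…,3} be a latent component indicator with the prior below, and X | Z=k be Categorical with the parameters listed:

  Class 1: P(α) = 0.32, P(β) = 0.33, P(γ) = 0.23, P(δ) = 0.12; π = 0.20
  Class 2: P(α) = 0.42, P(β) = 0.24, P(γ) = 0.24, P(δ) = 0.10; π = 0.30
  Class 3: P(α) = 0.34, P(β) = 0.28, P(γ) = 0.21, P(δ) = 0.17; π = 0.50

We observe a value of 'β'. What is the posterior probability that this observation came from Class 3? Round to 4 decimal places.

0.5036

Apply Bayes' rule: the posterior for each component is proportional to its prior times its likelihood at x.
Component likelihoods at x = 'β':
  f_1 = 0.33
  f_2 = 0.24
  f_3 = 0.28
Prior × likelihood for each component:
  π_1·f_1 = 0.20 × 0.33 = 0.066
  π_2·f_2 = 0.30 × 0.24 = 0.072
  π_3·f_3 = 0.50 × 0.28 = 0.14
Marginal: 0.066 + 0.072 + 0.14 = 0.278
Responsibility of Class 3: 0.14 / 0.278 ≈ 0.5036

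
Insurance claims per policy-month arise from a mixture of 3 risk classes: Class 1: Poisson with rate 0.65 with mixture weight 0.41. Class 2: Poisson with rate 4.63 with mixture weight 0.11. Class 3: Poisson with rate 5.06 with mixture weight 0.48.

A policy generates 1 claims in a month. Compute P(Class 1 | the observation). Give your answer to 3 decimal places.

The responsibility of component k is P(Z=k) f_k(x) divided by Σ_j P(Z=j) f_j(x).
Evaluate each component's likelihood at the observed value:
  f_1 = e^(−0.65)·0.65^1/1! = 0.33933
  f_2 = e^(−4.63)·4.63^1/1! = 0.0451645
  f_3 = e^(−5.06)·5.06^1/1! = 0.0321085
Unnormalised posteriors:
  P(Z=1)·f_1 = 0.41 × 0.33933 = 0.139125
  P(Z=2)·f_2 = 0.11 × 0.0451645 = 0.0049681
  P(Z=3)·f_3 = 0.48 × 0.0321085 = 0.0154121
Evidence: 0.139125 + 0.0049681 + 0.0154121 = 0.159505
P(Class 1 | data) = 0.139125 / 0.159505 ≈ 0.872

0.872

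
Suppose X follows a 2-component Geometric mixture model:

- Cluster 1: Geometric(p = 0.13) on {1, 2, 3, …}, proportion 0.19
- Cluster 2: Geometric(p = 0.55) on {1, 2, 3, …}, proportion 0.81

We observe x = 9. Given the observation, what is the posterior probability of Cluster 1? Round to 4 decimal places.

0.9154

Posterior ∝ prior × likelihood, so P(k | x) ∝ π_k f_k(x); normalise over all components.
Geometric probabilities:
  f_1 = 0.13·(1−0.13)^8 = 0.13·0.328212 = 0.0426675
  f_2 = 0.55·(1−0.55)^8 = 0.55·0.00168151 = 0.000924832
Multiply by the mixture weights:
  π_1·f_1 = 0.19 × 0.0426675 = 0.00810683
  π_2·f_2 = 0.81 × 0.000924832 = 0.000749114
Denominator: 0.00810683 + 0.000749114 = 0.00885594
Responsibility of Cluster 1: 0.00810683 / 0.00885594 ≈ 0.9154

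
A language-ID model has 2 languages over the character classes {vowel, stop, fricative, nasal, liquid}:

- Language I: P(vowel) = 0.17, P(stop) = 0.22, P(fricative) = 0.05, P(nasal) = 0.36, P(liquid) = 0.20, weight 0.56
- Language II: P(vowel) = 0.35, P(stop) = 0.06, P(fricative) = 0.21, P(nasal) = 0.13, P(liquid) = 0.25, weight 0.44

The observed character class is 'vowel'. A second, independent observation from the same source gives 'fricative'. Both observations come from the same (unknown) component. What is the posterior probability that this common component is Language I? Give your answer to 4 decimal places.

0.1283

Apply Bayes' rule: the posterior for each component is proportional to its prior times its likelihood at x.
Since both observations come from the same component, the likelihood for component k is f_k(x₁)·f_k(x₂).
  p_I = [0.17] × [0.05] = 0.0085
  p_II = [0.35] × [0.21] = 0.0735
Multiply by the mixture weights:
  P(Z=I)·p_I = 0.56 × 0.0085 = 0.00476
  P(Z=II)·p_II = 0.44 × 0.0735 = 0.03234
Sum: 0.00476 + 0.03234 = 0.0371
P(Language I | x₁, x₂) ≈ 0.1283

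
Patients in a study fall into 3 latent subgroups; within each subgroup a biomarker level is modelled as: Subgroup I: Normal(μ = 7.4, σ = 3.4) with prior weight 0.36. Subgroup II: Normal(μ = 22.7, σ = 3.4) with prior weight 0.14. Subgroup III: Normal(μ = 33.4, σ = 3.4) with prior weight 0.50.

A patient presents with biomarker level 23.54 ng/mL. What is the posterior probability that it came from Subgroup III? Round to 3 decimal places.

0.052

Posterior ∝ prior × likelihood, so P(k | x) ∝ π_k f_k(x); normalise over all components.
Evaluate each component's likelihood at the observed value:
  p_I = (1/(3.4·√(2π)))·exp(−(23.54−7.4)²/(2·3.4²)) = 0.117336·exp(-11.26728) = 1.50007e-06
  p_II = (1/(3.4·√(2π)))·exp(−(23.54−22.7)²/(2·3.4²)) = 0.117336·exp(-0.03052) = 0.113809
  p_III = (1/(3.4·√(2π)))·exp(−(23.54−33.4)²/(2·3.4²)) = 0.117336·exp(-4.20500) = 0.00175074
Multiply by the mixture weights:
  π_I·p_I = 0.36 × 1.50007e-06 = 5.40026e-07
  π_II·p_II = 0.14 × 0.113809 = 0.0159333
  π_III·p_III = 0.50 × 0.00175074 = 0.000875372
Normaliser: 5.40026e-07 + 0.0159333 + 0.000875372 = 0.0168092
P(Subgroup III | 23.54 ng/mL) ≈ 0.052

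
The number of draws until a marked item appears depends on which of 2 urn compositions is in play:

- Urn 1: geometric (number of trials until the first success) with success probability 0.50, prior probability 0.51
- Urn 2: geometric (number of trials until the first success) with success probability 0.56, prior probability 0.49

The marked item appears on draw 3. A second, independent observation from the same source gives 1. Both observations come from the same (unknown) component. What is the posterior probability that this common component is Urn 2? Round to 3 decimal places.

0.483

By Bayes' theorem, P(k | x) = w_k f_k(x) / Σ_j w_j f_j(x).
Since both observations come from the same component, the likelihood for component k is f_k(x₁)·f_k(x₂).
  L_1 = [0.125] × [0.5] = 0.0625
  L_2 = [0.108416] × [0.56] = 0.060713
Multiply by the mixture weights:
  w_1·L_1 = 0.51 × 0.0625 = 0.031875
  w_2·L_2 = 0.49 × 0.060713 = 0.0297494
Sum: 0.031875 + 0.0297494 = 0.0616244
So the posterior for Urn 2 is 0.0297494 / 0.0616244 ≈ 0.483.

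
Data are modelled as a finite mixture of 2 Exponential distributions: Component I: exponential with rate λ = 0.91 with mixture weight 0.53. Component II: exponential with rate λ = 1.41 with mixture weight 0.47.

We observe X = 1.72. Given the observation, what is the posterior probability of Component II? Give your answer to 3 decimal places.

0.368

Apply Bayes' rule: the posterior for each component is proportional to its prior times its likelihood at x.
Evaluate each component's likelihood at the observed value:
  p_I = 0.91·e^(−0.91·1.72) = 0.91·e^(−1.5652) = 0.190232
  p_II = 1.41·e^(−1.41·1.72) = 1.41·e^(−2.4252) = 0.124729
Weight by the priors:
  w_I·p_I = 0.53 × 0.190232 = 0.100823
  w_II·p_II = 0.47 × 0.124729 = 0.0586227
Denominator: 0.100823 + 0.0586227 = 0.159446
P(Component II | the observation) ≈ 0.368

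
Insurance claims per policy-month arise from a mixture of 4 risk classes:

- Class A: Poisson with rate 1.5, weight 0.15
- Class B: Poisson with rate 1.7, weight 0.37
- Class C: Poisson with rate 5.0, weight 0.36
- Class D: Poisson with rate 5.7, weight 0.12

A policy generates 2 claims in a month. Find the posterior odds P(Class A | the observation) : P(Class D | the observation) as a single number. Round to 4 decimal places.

5.7727

Only the two components matter; the odds are (π_i f_i(x)) / (π_j f_j(x)).
Poisson probabilities:
  p_A = 0.251021
  p_B = 0.263978
  p_C = 0.0842243
  p_D = 0.0543552
Posterior odds = (π_A·p_A) / (π_D·p_D) = (0.15·0.251021) / (0.12·0.0543552) = 0.0376532 / 0.00652263 ≈ 5.7727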